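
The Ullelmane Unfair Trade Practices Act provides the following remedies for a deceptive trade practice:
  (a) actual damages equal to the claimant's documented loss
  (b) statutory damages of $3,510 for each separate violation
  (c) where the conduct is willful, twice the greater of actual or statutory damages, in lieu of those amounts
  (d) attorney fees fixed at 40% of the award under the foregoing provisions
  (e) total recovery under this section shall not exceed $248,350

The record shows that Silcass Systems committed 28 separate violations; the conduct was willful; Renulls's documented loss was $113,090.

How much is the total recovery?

Statutory damages: 28 × $3,510 = $98,280
Greater of actual damages ($113,090) or statutory damages ($98,280): $113,090
Doubled: 2 × $113,090 = $226,180
Attorney fees: 40% of $226,180 = $90,472
Total before cap: $226,180 + $90,472 = $316,652
Cap at $248,350: $316,652 exceeds the cap → $248,350

$248,350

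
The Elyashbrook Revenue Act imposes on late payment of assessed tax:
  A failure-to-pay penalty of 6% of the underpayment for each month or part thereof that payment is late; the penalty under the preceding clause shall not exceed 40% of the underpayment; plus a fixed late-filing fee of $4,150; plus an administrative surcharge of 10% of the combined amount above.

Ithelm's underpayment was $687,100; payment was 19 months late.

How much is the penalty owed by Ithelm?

$306,889

Accrued rate: 6% × 19 = 114%, capped at 40% → 40%
Failure-to-pay penalty: 40% of $687,100 = $274,840
Penalty before surcharge: $274,840 + $4,150 = $278,990
Administrative surcharge: 10% of $278,990 = $27,899
Total penalty: $278,990 + $27,899 = $306,889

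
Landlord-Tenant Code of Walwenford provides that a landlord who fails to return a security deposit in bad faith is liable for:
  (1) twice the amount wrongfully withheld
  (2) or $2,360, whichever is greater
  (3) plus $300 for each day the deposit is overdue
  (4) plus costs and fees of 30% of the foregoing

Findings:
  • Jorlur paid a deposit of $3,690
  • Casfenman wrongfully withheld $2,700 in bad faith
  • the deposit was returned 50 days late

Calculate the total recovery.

Doubled: 2 × $2,700 = $5,400
Minimum $2,360: $5,400 meets the minimum, no increase.
Late-return penalty: 50 × $300 = $15,000
Damages plus late penalty: $5,400 + $15,000 = $20,400
Costs and fees: 30% of $20,400 = $6,120
Total recovery: $20,400 + $6,120 = $26,520

$26,520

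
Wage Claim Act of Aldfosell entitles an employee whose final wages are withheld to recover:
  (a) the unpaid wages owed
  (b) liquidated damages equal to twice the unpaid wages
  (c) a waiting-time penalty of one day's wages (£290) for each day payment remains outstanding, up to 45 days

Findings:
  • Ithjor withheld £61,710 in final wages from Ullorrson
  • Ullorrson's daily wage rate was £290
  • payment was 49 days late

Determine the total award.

Doubled: 2 × £61,710 = £123,420
Penalty days: min(49, 45) = 45
Waiting-time penalty: 45 × £290 = £13,050
Total award: £61,710 + £123,420 + £13,050 = £198,180

£198,180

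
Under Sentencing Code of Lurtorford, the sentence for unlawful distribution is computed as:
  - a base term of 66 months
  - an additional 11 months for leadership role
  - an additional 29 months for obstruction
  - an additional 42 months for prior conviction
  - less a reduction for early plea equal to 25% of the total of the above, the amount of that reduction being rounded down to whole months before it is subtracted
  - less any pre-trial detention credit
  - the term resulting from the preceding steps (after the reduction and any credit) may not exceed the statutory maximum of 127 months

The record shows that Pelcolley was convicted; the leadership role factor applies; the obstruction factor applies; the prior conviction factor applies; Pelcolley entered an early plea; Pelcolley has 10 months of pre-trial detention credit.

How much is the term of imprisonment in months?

101 months

Leadership role enhancement: +11 months
Obstruction enhancement: +29 months
Prior conviction enhancement: +42 months
Adjusted term: 66 months + 11 months + 29 months + 42 months = 148 months
Early plea reduction: 25% of 148 months = 37 months (rounded down)
After reduction: 148 − 37 = 111 months
Less pre-trial detention credit: 111 months − 10 months = 101 months
Cap at 127 months: 101 months is within the cap, no reduction.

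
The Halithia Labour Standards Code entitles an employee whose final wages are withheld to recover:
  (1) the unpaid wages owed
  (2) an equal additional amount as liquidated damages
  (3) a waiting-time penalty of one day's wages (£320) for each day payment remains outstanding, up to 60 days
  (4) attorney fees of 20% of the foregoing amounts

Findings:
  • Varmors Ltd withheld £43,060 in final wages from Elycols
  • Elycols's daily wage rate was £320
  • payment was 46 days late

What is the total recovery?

£121,008

Liquidated damages (equal amount): £43,060
Penalty days: min(46, 60) = 46
Waiting-time penalty: 46 × £320 = £14,720
Subtotal: £43,060 + £43,060 + £14,720 = £100,840
Attorney fees: 20% of £100,840 = £20,168
Total award: £100,840 + £20,168 = £121,008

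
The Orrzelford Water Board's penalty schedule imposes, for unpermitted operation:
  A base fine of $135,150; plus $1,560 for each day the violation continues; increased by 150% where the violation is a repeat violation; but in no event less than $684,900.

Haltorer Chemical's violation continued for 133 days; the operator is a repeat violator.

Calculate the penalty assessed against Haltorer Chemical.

Per-day component: 133 × $1,560 = $207,480
Base plus per-day: $135,150 + $207,480 = $342,630
Enhancement: 150% of $342,630 = $513,945
Enhanced fine: $342,630 + $513,945 = $856,575
Minimum $684,900: $856,575 meets the minimum, no increase.

$856,575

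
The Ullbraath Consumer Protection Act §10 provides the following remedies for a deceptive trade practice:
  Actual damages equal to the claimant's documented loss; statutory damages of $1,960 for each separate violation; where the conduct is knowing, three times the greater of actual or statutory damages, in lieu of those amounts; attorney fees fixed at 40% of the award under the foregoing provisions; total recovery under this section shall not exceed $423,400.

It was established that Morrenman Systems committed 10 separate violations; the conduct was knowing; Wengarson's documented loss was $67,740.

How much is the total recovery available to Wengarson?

$284,508

Statutory damages: 10 × $1,960 = $19,600
Greater of actual damages ($67,740) or statutory damages ($19,600): $67,740
Trebled: 3 × $67,740 = $203,220
Attorney fees: 40% of $203,220 = $81,288
Total before cap: $203,220 + $81,288 = $284,508
Cap at $423,400: $284,508 is within the cap, no reduction.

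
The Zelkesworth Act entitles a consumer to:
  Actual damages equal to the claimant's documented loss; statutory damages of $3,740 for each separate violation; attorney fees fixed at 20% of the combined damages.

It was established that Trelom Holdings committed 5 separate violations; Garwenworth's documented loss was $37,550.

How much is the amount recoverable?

Statutory damages: 5 × $3,740 = $18,700
Combined damages: $37,550 + $18,700 = $56,250
Attorney fees: 20% of $56,250 = $11,250
Total recovery: $56,250 + $11,250 = $67,500

$67,500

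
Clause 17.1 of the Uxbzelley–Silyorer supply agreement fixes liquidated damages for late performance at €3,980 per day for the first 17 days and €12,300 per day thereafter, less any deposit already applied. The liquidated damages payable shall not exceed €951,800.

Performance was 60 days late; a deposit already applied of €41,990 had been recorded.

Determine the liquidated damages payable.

First 17 days: 17 × €3,980 = €67,660
Remaining days: (60 − 17) × €12,300 = €528,900
Accrued per-day damages: €67,660 + €528,900 = €596,560
Less deposit already applied: €596,560 − €41,990 = €554,570
Cap at €951,800: €554,570 is within the cap, no reduction.

€554,570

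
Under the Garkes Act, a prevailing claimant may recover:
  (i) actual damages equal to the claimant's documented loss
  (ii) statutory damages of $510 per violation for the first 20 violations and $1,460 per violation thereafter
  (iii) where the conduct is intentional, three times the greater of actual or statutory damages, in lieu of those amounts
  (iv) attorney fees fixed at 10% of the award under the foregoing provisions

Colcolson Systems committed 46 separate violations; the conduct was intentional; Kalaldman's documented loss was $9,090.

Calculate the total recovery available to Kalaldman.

First 20 violations: 20 × $510 = $10,200
Remaining violations: (46 − 20) × $1,460 = $37,960
Statutory damages: $10,200 + $37,960 = $48,160
Greater of actual damages ($9,090) or statutory damages ($48,160): $48,160
Trebled: 3 × $48,160 = $144,480
Attorney fees: 10% of $144,480 = $14,448
Total recovery: $144,480 + $14,448 = $158,928

$158,928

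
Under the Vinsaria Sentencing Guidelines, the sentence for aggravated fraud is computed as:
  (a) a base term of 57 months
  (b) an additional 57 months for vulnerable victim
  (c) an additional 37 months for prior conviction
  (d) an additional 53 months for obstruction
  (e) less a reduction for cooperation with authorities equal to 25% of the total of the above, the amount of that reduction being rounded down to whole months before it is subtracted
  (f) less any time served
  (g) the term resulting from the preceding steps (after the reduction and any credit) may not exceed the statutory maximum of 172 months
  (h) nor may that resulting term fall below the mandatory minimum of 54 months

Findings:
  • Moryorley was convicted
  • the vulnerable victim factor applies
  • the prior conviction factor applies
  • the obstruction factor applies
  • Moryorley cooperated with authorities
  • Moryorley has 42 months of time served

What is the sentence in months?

Vulnerable victim enhancement: +57 months
Prior conviction enhancement: +37 months
Obstruction enhancement: +53 months
Adjusted term: 57 months + 57 months + 37 months + 53 months = 204 months
Cooperation with authorities reduction: 25% of 204 months = 51 months (rounded down)
After reduction: 204 − 51 = 153 months
Less time served: 153 months − 42 months = 111 months
Cap at 172 months: 111 months is within the cap, no reduction.
Minimum 54 months: 111 months meets the minimum, no increase.

111 months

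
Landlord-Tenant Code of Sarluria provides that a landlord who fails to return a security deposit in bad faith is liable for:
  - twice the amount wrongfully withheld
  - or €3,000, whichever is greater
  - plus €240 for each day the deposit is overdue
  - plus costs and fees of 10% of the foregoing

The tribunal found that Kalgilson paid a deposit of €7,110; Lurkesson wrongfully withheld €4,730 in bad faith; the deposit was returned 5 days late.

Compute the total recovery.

Doubled: 2 × €4,730 = €9,460
Minimum €3,000: €9,460 meets the minimum, no increase.
Late-return penalty: 5 × €240 = €1,200
Damages plus late penalty: €9,460 + €1,200 = €10,660
Costs and fees: 10% of €10,660 = €1,066
Total recovery: €10,660 + €1,066 = €11,726

€11,726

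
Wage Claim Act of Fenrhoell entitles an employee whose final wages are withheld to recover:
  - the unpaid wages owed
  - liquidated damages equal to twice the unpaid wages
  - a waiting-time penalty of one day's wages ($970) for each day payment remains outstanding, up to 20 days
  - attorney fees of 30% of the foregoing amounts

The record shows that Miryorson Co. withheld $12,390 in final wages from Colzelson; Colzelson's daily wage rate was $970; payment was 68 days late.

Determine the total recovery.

Doubled: 2 × $12,390 = $24,780
Penalty days: min(68, 20) = 20
Waiting-time penalty: 20 × $970 = $19,400
Subtotal: $12,390 + $24,780 + $19,400 = $56,570
Attorney fees: 30% of $56,570 = $16,971
Total award: $56,570 + $16,971 = $73,541

$73,541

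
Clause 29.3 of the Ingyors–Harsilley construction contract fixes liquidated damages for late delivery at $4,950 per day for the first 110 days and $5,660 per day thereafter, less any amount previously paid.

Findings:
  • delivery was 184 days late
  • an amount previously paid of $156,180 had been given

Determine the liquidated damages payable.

$807,160

First 110 days: 110 × $4,950 = $544,500
Remaining days: (184 − 110) × $5,660 = $418,840
Accrued per-day damages: $544,500 + $418,840 = $963,340
Less amount previously paid: $963,340 − $156,180 = $807,160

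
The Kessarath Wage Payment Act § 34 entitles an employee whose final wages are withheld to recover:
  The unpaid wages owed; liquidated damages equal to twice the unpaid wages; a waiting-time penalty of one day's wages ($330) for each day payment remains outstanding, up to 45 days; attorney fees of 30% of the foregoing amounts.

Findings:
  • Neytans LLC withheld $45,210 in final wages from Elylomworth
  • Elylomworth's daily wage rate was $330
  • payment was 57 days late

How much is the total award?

$195,624

Doubled: 2 × $45,210 = $90,420
Penalty days: min(57, 45) = 45
Waiting-time penalty: 45 × $330 = $14,850
Subtotal: $45,210 + $90,420 + $14,850 = $150,480
Attorney fees: 30% of $150,480 = $45,144
Total award: $150,480 + $45,144 = $195,624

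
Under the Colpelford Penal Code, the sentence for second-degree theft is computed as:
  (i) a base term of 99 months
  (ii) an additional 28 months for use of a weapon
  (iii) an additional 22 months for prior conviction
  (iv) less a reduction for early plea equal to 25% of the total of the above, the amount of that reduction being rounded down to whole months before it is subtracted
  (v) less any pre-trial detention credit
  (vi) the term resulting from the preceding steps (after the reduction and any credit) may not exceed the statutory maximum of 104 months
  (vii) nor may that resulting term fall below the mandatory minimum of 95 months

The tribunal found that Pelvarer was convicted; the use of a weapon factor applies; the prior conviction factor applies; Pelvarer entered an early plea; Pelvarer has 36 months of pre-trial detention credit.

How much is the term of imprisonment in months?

Use of a weapon enhancement: +28 months
Prior conviction enhancement: +22 months
Adjusted term: 99 months + 28 months + 22 months = 149 months
Early plea reduction: 25% of 149 months = 37 months (rounded down)
After reduction: 149 − 37 = 112 months
Less pre-trial detention credit: 112 months − 36 months = 76 months
Cap at 104 months: 76 months is within the cap, no reduction.
Minimum 95 months: 76 months is below the minimum → 95 months

95 months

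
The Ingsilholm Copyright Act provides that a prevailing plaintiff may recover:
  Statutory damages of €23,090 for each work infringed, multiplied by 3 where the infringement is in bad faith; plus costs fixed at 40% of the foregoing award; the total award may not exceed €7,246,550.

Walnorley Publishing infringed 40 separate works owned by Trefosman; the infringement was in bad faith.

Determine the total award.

Statutory damages: 40 × €23,090 = €923,600
Trebled: 3 × €923,600 = €2,770,800
Costs: 40% of €2,770,800 = €1,108,320
Award plus costs: €2,770,800 + €1,108,320 = €3,879,120
Cap at €7,246,550: €3,879,120 is within the cap, no reduction.

€3,879,120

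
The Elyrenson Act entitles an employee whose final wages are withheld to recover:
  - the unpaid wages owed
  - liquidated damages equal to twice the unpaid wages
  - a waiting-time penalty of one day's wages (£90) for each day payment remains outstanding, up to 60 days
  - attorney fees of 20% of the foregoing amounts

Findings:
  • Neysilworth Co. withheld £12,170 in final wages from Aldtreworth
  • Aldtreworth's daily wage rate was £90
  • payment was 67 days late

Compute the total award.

Doubled: 2 × £12,170 = £24,340
Penalty days: min(67, 60) = 60
Waiting-time penalty: 60 × £90 = £5,400
Subtotal: £12,170 + £24,340 + £5,400 = £41,910
Attorney fees: 20% of £41,910 = £8,382
Total award: £41,910 + £8,382 = £50,292

£50,292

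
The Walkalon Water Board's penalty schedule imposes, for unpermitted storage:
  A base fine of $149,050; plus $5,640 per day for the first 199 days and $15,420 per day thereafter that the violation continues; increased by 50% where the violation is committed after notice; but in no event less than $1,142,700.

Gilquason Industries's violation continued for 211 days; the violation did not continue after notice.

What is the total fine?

First 199 days: 199 × $5,640 = $1,122,360
Remaining days: (211 − 199) × $15,420 = $185,040
Per-day component: $1,122,360 + $185,040 = $1,307,400
Base plus per-day: $149,050 + $1,307,400 = $1,456,450
The violation did not continue after notice: no 50% increase.
Minimum $1,142,700: $1,456,450 meets the minimum, no increase.

$1,456,450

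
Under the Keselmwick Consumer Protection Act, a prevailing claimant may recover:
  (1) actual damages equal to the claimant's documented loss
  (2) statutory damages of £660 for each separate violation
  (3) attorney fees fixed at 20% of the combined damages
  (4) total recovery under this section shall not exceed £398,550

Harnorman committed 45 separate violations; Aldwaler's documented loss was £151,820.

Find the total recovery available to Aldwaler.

Statutory damages: 45 × £660 = £29,700
Combined damages: £151,820 + £29,700 = £181,520
Attorney fees: 20% of £181,520 = £36,304
Total before cap: £181,520 + £36,304 = £217,824
Cap at £398,550: £217,824 is within the cap, no reduction.

£217,824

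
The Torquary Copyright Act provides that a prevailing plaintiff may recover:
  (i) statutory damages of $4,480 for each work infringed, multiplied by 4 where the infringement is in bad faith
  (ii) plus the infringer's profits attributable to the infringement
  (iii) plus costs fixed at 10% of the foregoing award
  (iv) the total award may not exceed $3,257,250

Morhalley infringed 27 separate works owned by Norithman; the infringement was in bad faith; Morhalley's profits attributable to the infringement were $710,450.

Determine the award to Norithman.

$1,313,719

Statutory damages: 27 × $4,480 = $120,960
Multiplied by 4: 4 × $120,960 = $483,840
Combined award: $483,840 + $710,450 = $1,194,290
Costs: 10% of $1,194,290 = $119,429
Award plus costs: $1,194,290 + $119,429 = $1,313,719
Cap at $3,257,250: $1,313,719 is within the cap, no reduction.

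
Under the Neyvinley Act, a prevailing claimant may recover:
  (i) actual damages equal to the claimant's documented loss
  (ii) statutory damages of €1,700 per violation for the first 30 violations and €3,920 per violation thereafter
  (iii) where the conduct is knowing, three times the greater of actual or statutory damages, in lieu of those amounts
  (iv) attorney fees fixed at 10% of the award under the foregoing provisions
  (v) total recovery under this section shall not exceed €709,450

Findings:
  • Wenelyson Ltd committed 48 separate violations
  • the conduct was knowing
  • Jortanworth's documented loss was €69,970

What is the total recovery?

Total recovery: €401,148

First 30 violations: 30 × €1,700 = €51,000
Remaining violations: (48 − 30) × €3,920 = €70,560
Statutory damages: €51,000 + €70,560 = €121,560
Greater of actual damages (€69,970) or statutory damages (€121,560): €121,560
Trebled: 3 × €121,560 = €364,680
Attorney fees: 10% of €364,680 = €36,468
Total before cap: €364,680 + €36,468 = €401,148
Cap at €709,450: €401,148 is within the cap, no reduction.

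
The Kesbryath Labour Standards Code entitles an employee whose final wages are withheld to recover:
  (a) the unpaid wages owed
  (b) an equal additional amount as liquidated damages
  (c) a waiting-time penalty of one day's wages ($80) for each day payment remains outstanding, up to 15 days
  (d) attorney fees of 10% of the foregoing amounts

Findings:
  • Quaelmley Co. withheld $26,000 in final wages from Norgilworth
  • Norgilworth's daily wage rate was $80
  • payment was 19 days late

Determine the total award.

$58,520

Liquidated damages (equal amount): $26,000
Penalty days: min(19, 15) = 15
Waiting-time penalty: 15 × $80 = $1,200
Subtotal: $26,000 + $26,000 + $1,200 = $53,200
Attorney fees: 10% of $53,200 = $5,320
Total award: $53,200 + $5,320 = $58,520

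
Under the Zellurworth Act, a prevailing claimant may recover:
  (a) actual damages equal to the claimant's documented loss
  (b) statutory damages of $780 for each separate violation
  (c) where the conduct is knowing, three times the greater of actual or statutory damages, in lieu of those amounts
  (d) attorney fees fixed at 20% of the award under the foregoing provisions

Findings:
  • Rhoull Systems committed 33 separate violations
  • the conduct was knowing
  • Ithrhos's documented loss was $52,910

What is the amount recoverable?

Statutory damages: 33 × $780 = $25,740
Greater of actual damages ($52,910) or statutory damages ($25,740): $52,910
Trebled: 3 × $52,910 = $158,730
Attorney fees: 20% of $158,730 = $31,746
Total recovery: $158,730 + $31,746 = $190,476

$190,476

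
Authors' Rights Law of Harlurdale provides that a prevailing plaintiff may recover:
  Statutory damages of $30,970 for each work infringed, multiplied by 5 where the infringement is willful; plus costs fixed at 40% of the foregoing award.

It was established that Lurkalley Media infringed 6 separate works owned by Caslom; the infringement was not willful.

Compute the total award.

$260,148

Statutory damages: 6 × $30,970 = $185,820
Infringement not willful: no ×5 enhancement.
Costs: 40% of $185,820 = $74,328
Award plus costs: $185,820 + $74,328 = $260,148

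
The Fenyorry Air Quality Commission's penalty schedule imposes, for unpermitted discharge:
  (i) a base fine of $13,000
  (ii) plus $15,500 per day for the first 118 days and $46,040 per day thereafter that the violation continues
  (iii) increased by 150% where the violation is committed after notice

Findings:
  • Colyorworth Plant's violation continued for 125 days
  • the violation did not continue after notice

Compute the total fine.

First 118 days: 118 × $15,500 = $1,829,000
Remaining days: (125 − 118) × $46,040 = $322,280
Per-day component: $1,829,000 + $322,280 = $2,151,280
Base plus per-day: $13,000 + $2,151,280 = $2,164,280
The violation did not continue after notice: no 150% increase.

$2,164,280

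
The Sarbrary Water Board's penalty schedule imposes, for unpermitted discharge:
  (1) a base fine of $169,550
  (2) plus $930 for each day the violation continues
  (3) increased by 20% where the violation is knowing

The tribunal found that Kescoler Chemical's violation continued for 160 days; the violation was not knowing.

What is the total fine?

Civil penalty: $318,350

Per-day component: 160 × $930 = $148,800
Base plus per-day: $169,550 + $148,800 = $318,350
The violation was not knowing: no 20% increase.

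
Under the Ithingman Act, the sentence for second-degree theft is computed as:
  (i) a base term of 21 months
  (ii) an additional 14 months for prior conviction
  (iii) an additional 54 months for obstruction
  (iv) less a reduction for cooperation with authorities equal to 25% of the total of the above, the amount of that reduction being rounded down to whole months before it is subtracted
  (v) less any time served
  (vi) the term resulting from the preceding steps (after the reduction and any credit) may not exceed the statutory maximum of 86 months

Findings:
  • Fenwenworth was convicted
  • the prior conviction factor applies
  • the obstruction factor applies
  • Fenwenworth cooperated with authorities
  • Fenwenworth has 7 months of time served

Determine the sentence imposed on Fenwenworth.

Prior conviction enhancement: +14 months
Obstruction enhancement: +54 months
Adjusted term: 21 months + 14 months + 54 months = 89 months
Cooperation with authorities reduction: 25% of 89 months = 22 months (rounded down)
After reduction: 89 − 22 = 67 months
Less time served: 67 months − 7 months = 60 months
Cap at 86 months: 60 months is within the cap, no reduction.

Sentence: 60 months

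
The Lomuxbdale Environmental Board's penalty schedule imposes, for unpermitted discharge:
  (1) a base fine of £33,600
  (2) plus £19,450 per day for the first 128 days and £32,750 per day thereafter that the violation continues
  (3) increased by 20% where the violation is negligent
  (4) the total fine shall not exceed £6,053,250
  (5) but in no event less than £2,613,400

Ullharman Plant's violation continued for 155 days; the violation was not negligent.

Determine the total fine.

Civil penalty: £3,407,450

First 128 days: 128 × £19,450 = £2,489,600
Remaining days: (155 − 128) × £32,750 = £884,250
Per-day component: £2,489,600 + £884,250 = £3,373,850
Base plus per-day: £33,600 + £3,373,850 = £3,407,450
The violation was not negligent: no 20% increase.
Cap at £6,053,250: £3,407,450 is within the cap, no reduction.
Minimum £2,613,400: £3,407,450 meets the minimum, no increase.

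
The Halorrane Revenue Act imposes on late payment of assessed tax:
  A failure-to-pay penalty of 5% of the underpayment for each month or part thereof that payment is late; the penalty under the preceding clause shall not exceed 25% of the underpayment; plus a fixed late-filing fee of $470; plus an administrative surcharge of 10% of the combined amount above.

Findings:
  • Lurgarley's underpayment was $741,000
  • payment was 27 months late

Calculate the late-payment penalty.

Accrued rate: 5% × 27 = 135%, capped at 25% → 25%
Failure-to-pay penalty: 25% of $741,000 = $185,250
Penalty before surcharge: $185,250 + $470 = $185,720
Administrative surcharge: 10% of $185,720 = $18,572
Total penalty: $185,720 + $18,572 = $204,292

$204,292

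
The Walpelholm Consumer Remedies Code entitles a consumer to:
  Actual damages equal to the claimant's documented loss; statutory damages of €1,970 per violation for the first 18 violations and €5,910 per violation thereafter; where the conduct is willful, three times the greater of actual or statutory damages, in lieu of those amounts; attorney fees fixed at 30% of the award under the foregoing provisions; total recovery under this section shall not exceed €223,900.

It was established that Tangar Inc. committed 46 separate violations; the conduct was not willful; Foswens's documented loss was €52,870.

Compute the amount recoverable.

Total recovery: €223,900

First 18 violations: 18 × €1,970 = €35,460
Remaining violations: (46 − 18) × €5,910 = €165,480
Statutory damages: €35,460 + €165,480 = €200,940
Conduct not willful: the in-lieu enhancement does not apply.
Actual plus statutory damages: €52,870 + €200,940 = €253,810
Attorney fees: 30% of €253,810 = €76,143
Total before cap: €253,810 + €76,143 = €329,953
Cap at €223,900: €329,953 exceeds the cap → €223,900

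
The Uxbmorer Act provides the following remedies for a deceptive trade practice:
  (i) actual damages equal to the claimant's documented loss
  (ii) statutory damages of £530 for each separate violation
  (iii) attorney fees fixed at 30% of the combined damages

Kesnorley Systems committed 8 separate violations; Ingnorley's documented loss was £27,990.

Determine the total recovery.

Statutory damages: 8 × £530 = £4,240
Combined damages: £27,990 + £4,240 = £32,230
Attorney fees: 30% of £32,230 = £9,669
Total recovery: £32,230 + £9,669 = £41,899

£41,899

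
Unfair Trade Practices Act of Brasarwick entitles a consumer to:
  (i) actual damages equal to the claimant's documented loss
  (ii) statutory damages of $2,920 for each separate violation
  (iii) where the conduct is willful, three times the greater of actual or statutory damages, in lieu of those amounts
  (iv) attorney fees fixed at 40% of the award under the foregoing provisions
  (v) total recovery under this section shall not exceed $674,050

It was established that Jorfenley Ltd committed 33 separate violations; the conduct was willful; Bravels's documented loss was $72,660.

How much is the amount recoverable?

Statutory damages: 33 × $2,920 = $96,360
Greater of actual damages ($72,660) or statutory damages ($96,360): $96,360
Trebled: 3 × $96,360 = $289,080
Attorney fees: 40% of $289,080 = $115,632
Total before cap: $289,080 + $115,632 = $404,712
Cap at $674,050: $404,712 is within the cap, no reduction.

$404,712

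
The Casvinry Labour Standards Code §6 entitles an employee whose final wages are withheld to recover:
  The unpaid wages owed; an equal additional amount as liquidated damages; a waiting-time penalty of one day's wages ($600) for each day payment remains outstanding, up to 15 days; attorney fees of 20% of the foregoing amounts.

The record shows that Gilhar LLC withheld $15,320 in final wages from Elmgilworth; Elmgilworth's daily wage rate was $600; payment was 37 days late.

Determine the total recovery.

Liquidated damages (equal amount): $15,320
Penalty days: min(37, 15) = 15
Waiting-time penalty: 15 × $600 = $9,000
Subtotal: $15,320 + $15,320 + $9,000 = $39,640
Attorney fees: 20% of $39,640 = $7,928
Total award: $39,640 + $7,928 = $47,568

$47,568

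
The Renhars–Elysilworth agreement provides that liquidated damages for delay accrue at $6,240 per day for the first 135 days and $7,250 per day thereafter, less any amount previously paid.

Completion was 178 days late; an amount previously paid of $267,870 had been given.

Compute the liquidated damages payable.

First 135 days: 135 × $6,240 = $842,400
Remaining days: (178 − 135) × $7,250 = $311,750
Accrued per-day damages: $842,400 + $311,750 = $1,154,150
Less amount previously paid: $1,154,150 − $267,870 = $886,280

$886,280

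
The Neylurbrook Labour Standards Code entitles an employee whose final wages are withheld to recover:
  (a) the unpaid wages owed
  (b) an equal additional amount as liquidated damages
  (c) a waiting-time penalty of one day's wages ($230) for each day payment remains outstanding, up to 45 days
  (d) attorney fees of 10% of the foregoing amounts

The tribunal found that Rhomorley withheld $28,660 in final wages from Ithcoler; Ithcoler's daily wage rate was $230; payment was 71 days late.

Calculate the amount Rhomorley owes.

Liquidated damages (equal amount): $28,660
Penalty days: min(71, 45) = 45
Waiting-time penalty: 45 × $230 = $10,350
Subtotal: $28,660 + $28,660 + $10,350 = $67,670
Attorney fees: 10% of $67,670 = $6,767
Total award: $67,670 + $6,767 = $74,437

$74,437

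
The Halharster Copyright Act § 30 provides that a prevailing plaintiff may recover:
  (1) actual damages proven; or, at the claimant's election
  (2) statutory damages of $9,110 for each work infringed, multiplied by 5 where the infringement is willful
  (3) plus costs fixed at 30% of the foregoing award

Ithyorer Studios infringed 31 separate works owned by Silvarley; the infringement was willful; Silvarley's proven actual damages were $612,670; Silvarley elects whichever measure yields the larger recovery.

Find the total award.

Statutory damages: 31 × $9,110 = $282,410
Multiplied by 5: 5 × $282,410 = $1,412,050
Greater of actual damages ($612,670) or enhanced statutory damages ($1,412,050): $1,412,050
Costs: 30% of $1,412,050 = $423,615
Award plus costs: $1,412,050 + $423,615 = $1,835,665

Award: $1,835,665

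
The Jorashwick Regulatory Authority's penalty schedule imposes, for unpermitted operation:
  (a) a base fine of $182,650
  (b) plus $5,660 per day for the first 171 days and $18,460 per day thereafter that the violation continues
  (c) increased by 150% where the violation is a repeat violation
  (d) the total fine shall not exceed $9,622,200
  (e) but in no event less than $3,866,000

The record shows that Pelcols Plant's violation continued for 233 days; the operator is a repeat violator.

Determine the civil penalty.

First 171 days: 171 × $5,660 = $967,860
Remaining days: (233 − 171) × $18,460 = $1,144,520
Per-day component: $967,860 + $1,144,520 = $2,112,380
Base plus per-day: $182,650 + $2,112,380 = $2,295,030
Enhancement: 150% of $2,295,030 = $3,442,545
Enhanced fine: $2,295,030 + $3,442,545 = $5,737,575
Cap at $9,622,200: $5,737,575 is within the cap, no reduction.
Minimum $3,866,000: $5,737,575 meets the minimum, no increase.

$5,737,575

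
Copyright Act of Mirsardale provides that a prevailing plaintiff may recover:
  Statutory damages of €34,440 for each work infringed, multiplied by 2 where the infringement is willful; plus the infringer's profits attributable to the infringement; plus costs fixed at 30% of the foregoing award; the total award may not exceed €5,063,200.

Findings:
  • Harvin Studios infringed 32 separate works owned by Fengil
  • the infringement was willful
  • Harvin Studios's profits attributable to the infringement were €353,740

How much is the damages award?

Award: €3,325,270

Statutory damages: 32 × €34,440 = €1,102,080
Doubled: 2 × €1,102,080 = €2,204,160
Combined award: €2,204,160 + €353,740 = €2,557,900
Costs: 30% of €2,557,900 = €767,370
Award plus costs: €2,557,900 + €767,370 = €3,325,270
Cap at €5,063,200: €3,325,270 is within the cap, no reduction.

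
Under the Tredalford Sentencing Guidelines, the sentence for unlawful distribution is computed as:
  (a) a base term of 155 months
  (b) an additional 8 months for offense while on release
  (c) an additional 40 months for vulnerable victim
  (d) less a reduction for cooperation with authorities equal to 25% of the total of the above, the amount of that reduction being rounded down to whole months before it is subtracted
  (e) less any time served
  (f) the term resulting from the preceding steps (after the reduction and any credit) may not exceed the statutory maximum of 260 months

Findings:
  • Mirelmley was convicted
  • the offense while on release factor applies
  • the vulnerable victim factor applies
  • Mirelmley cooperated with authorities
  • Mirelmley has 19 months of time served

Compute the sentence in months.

Offense while on release enhancement: +8 months
Vulnerable victim enhancement: +40 months
Adjusted term: 155 months + 8 months + 40 months = 203 months
Cooperation with authorities reduction: 25% of 203 months = 50 months (rounded down)
After reduction: 203 − 50 = 153 months
Less time served: 153 months − 19 months = 134 months
Cap at 260 months: 134 months is within the cap, no reduction.

134 months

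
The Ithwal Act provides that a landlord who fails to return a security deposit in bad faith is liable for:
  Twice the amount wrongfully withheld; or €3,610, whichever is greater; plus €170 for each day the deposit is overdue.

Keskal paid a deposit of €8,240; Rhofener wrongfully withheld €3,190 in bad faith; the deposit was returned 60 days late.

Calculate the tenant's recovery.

Doubled: 2 × €3,190 = €6,380
Minimum €3,610: €6,380 meets the minimum, no increase.
Late-return penalty: 60 × €170 = €10,200
Damages plus late penalty: €6,380 + €10,200 = €16,580

€16,580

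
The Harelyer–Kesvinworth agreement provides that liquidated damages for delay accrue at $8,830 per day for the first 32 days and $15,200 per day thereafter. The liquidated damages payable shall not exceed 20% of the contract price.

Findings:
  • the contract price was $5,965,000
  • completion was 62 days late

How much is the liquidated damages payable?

First 32 days: 32 × $8,830 = $282,560
Remaining days: (62 − 32) × $15,200 = $456,000
Accrued per-day damages: $282,560 + $456,000 = $738,560
Cap: 20% of $5,965,000 = $1,193,000
Cap at $1,193,000: $738,560 is within the cap, no reduction.

$738,560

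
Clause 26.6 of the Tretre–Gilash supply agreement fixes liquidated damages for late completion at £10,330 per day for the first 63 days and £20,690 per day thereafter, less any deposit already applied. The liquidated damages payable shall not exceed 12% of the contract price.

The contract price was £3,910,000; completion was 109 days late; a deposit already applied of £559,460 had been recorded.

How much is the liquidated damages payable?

First 63 days: 63 × £10,330 = £650,790
Remaining days: (109 − 63) × £20,690 = £951,740
Accrued per-day damages: £650,790 + £951,740 = £1,602,530
Less deposit already applied: £1,602,530 − £559,460 = £1,043,070
Cap: 12% of £3,910,000 = £469,200
Cap at £469,200: £1,043,070 exceeds the cap → £469,200

£469,200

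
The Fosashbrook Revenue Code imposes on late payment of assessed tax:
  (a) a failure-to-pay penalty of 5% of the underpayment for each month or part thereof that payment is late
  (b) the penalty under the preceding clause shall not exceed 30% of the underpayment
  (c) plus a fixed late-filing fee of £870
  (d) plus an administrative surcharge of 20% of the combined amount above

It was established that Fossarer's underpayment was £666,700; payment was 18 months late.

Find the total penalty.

£241,056

Accrued rate: 5% × 18 = 90%, capped at 30% → 30%
Failure-to-pay penalty: 30% of £666,700 = £200,010
Penalty before surcharge: £200,010 + £870 = £200,880
Administrative surcharge: 20% of £200,880 = £40,176
Total penalty: £200,880 + £40,176 = £241,056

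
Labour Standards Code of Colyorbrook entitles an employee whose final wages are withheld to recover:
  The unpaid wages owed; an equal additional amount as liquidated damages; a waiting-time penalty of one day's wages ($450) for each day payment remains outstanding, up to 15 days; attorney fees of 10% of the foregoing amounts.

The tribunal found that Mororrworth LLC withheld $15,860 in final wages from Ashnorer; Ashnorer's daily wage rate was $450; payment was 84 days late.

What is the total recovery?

$42,317

Liquidated damages (equal amount): $15,860
Penalty days: min(84, 15) = 15
Waiting-time penalty: 15 × $450 = $6,750
Subtotal: $15,860 + $15,860 + $6,750 = $38,470
Attorney fees: 10% of $38,470 = $3,847
Total award: $38,470 + $3,847 = $42,317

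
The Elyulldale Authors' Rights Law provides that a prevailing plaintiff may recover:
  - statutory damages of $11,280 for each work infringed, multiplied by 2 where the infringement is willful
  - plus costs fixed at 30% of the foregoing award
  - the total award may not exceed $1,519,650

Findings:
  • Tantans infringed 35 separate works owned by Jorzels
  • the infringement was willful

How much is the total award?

$1,026,480

Statutory damages: 35 × $11,280 = $394,800
Doubled: 2 × $394,800 = $789,600
Costs: 30% of $789,600 = $236,880
Award plus costs: $789,600 + $236,880 = $1,026,480
Cap at $1,519,650: $1,026,480 is within the cap, no reduction.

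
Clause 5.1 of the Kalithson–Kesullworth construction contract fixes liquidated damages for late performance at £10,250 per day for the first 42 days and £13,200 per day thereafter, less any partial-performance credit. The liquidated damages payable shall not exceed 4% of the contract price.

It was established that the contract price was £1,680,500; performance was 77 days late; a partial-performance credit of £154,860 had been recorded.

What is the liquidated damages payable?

First 42 days: 42 × £10,250 = £430,500
Remaining days: (77 − 42) × £13,200 = £462,000
Accrued per-day damages: £430,500 + £462,000 = £892,500
Less partial-performance credit: £892,500 − £154,860 = £737,640
Cap: 4% of £1,680,500 = £67,220
Cap at £67,220: £737,640 exceeds the cap → £67,220

£67,220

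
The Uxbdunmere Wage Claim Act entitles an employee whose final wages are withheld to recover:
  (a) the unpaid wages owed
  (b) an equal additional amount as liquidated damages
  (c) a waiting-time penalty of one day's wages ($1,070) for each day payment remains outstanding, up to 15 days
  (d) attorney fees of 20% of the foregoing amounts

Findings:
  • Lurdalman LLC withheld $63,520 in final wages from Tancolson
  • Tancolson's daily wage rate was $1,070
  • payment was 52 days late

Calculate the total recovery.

Liquidated damages (equal amount): $63,520
Penalty days: min(52, 15) = 15
Waiting-time penalty: 15 × $1,070 = $16,050
Subtotal: $63,520 + $63,520 + $16,050 = $143,090
Attorney fees: 20% of $143,090 = $28,618
Total award: $143,090 + $28,618 = $171,708

Total award: $171,708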